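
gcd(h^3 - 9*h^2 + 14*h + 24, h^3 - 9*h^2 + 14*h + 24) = h^3 - 9*h^2 + 14*h + 24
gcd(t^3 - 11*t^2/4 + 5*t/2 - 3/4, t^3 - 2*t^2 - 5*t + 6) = t - 1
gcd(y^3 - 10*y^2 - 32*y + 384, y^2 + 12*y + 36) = y + 6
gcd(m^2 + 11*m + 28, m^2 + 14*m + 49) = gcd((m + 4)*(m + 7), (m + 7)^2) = m + 7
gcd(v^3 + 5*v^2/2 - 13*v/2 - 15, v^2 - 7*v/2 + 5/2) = v - 5/2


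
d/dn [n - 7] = 1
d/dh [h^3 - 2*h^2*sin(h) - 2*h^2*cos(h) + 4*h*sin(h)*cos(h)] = -2*sqrt(2)*h^2*cos(h + pi/4) + 3*h^2 - 4*sqrt(2)*h*sin(h + pi/4) + 4*h*cos(2*h) + 2*sin(2*h)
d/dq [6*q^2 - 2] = 12*q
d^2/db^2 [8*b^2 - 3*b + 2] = 16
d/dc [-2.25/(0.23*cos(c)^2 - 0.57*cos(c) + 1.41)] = (1.2825 - 1.035*cos(c))*sin(c)/(0.23*cos(c)^2 - 0.57*cos(c) + 1.41)^2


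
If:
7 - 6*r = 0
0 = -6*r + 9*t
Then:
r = 7/6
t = 7/9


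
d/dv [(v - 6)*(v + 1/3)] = 2*v - 17/3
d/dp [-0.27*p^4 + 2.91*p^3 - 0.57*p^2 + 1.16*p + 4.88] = -1.08*p^3 + 8.73*p^2 - 1.14*p + 1.16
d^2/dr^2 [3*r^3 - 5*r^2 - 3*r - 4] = 18*r - 10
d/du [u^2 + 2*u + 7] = 2*u + 2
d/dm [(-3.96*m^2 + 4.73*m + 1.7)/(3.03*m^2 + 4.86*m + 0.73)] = (-33.5775*m^2 - 16.0836*m - 4.8091)/(9.1809*m^4 + 29.4516*m^3 + 28.0434*m^2 + 7.0956*m + 0.5329)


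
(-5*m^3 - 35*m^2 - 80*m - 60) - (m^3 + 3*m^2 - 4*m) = -6*m^3 - 38*m^2 - 76*m - 60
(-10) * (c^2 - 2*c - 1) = -10*c^2 + 20*c + 10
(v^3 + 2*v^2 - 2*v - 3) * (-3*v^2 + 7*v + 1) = -3*v^5 + v^4 + 21*v^3 - 3*v^2 - 23*v - 3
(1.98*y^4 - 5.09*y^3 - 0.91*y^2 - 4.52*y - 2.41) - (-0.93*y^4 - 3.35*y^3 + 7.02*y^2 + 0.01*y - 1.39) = 2.91*y^4 - 1.74*y^3 - 7.93*y^2 - 4.53*y - 1.02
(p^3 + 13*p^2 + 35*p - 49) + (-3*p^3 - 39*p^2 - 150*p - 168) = -2*p^3 - 26*p^2 - 115*p - 217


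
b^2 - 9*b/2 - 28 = (b - 8)*(b + 7/2)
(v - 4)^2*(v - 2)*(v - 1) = v^4 - 11*v^3 + 42*v^2 - 64*v + 32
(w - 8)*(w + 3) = w^2 - 5*w - 24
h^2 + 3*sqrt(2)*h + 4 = (h + sqrt(2))*(h + 2*sqrt(2))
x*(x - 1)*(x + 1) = x^3 - x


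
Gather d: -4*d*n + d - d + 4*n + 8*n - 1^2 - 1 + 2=-4*d*n + 12*n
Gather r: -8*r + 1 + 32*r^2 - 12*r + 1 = 32*r^2 - 20*r + 2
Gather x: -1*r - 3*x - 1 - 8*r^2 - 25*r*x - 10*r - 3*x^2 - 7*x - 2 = -8*r^2 - 11*r - 3*x^2 + x*(-25*r - 10) - 3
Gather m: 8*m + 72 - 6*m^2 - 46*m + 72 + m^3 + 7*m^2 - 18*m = m^3 + m^2 - 56*m + 144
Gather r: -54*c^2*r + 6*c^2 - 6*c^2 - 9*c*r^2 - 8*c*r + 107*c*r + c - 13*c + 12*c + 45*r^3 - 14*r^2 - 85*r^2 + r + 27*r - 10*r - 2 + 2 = 45*r^3 + r^2*(-9*c - 99) + r*(-54*c^2 + 99*c + 18)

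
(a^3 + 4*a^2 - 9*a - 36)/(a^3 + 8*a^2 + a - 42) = (a^2 + a - 12)/(a^2 + 5*a - 14)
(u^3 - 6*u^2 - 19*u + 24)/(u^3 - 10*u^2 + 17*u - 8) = (u + 3)/(u - 1)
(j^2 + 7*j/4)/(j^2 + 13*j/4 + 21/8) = 2*j/(2*j + 3)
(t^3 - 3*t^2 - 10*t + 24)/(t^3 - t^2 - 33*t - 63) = (t^2 - 6*t + 8)/(t^2 - 4*t - 21)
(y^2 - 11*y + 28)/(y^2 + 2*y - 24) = (y - 7)/(y + 6)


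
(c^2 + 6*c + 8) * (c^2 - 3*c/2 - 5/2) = c^4 + 9*c^3/2 - 7*c^2/2 - 27*c - 20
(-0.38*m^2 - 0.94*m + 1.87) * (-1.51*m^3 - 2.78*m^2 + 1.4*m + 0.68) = 0.5738*m^5 + 2.4758*m^4 - 0.7425*m^3 - 6.773*m^2 + 1.9788*m + 1.2716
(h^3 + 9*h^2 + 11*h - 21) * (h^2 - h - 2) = h^5 + 8*h^4 - 50*h^2 - h + 42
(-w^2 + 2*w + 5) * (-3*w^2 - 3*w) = 3*w^4 - 3*w^3 - 21*w^2 - 15*w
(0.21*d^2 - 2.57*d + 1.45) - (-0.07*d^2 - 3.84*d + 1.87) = 0.28*d^2 + 1.27*d - 0.42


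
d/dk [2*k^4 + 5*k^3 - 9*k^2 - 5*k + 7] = 8*k^3 + 15*k^2 - 18*k - 5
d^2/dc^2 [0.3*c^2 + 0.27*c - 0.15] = 0.600000000000000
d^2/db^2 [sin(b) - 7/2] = -sin(b)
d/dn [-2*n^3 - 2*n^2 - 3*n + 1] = -6*n^2 - 4*n - 3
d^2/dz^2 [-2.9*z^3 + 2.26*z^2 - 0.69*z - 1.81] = 4.52 - 17.4*z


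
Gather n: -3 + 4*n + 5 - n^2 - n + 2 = -n^2 + 3*n + 4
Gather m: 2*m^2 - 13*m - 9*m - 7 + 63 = 2*m^2 - 22*m + 56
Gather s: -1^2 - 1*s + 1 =-s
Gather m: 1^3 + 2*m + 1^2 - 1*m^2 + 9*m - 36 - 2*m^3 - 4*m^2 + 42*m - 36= -2*m^3 - 5*m^2 + 53*m - 70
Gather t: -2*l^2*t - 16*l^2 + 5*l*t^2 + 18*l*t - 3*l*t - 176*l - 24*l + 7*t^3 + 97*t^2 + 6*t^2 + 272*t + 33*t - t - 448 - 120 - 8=-16*l^2 - 200*l + 7*t^3 + t^2*(5*l + 103) + t*(-2*l^2 + 15*l + 304) - 576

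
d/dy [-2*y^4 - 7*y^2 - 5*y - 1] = -8*y^3 - 14*y - 5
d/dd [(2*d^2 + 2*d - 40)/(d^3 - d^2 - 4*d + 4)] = 2*(-d^4 - 2*d^3 + 57*d^2 - 32*d - 76)/(d^6 - 2*d^5 - 7*d^4 + 16*d^3 + 8*d^2 - 32*d + 16)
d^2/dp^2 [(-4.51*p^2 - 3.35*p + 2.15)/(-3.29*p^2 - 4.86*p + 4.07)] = (-71.7029180000002*p^3 + 222.710628*p^2 + 62.8817700000001*p + 122.800168)/(35.611289*p^6 + 157.815378*p^5 + 100.963191*p^4 - 275.669892*p^3 - 124.899753*p^2 + 241.516242*p - 67.419143)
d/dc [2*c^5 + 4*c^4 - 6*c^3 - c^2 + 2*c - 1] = 10*c^4 + 16*c^3 - 18*c^2 - 2*c + 2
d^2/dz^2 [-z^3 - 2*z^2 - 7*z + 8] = -6*z - 4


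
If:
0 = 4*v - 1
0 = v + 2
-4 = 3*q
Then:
No Solution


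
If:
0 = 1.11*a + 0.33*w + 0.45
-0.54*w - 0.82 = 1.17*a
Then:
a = 0.13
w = -1.80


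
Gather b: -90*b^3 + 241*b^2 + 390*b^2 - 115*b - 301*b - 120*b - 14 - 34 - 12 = -90*b^3 + 631*b^2 - 536*b - 60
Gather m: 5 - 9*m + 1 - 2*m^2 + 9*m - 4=2 - 2*m^2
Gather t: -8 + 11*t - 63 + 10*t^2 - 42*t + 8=10*t^2 - 31*t - 63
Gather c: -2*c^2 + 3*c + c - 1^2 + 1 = -2*c^2 + 4*c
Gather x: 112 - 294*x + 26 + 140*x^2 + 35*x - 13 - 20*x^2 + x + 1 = 120*x^2 - 258*x + 126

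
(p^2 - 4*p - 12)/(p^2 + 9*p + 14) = (p - 6)/(p + 7)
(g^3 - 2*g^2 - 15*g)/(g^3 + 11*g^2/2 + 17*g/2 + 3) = 2*g*(g - 5)/(2*g^2 + 5*g + 2)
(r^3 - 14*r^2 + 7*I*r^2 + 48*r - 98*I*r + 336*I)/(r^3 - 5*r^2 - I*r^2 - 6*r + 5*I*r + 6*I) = (r^2 + r*(-8 + 7*I) - 56*I)/(r^2 + r*(1 - I) - I)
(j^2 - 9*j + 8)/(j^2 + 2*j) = (j^2 - 9*j + 8)/(j*(j + 2))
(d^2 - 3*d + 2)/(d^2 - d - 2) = (d - 1)/(d + 1)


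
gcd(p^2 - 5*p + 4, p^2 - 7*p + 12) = p - 4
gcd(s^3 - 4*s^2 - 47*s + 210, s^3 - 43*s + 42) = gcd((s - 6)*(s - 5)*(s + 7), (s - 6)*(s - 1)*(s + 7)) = s^2 + s - 42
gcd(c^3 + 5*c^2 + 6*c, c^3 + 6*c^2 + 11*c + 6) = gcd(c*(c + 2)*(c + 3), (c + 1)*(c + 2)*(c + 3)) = c^2 + 5*c + 6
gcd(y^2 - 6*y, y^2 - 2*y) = y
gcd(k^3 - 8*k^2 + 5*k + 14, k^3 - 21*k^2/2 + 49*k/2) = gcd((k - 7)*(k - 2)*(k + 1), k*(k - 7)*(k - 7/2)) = k - 7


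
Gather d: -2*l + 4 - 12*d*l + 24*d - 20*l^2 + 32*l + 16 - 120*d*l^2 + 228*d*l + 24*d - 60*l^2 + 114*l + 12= d*(-120*l^2 + 216*l + 48) - 80*l^2 + 144*l + 32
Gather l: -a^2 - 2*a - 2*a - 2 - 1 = -a^2 - 4*a - 3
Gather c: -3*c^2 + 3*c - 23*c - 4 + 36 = -3*c^2 - 20*c + 32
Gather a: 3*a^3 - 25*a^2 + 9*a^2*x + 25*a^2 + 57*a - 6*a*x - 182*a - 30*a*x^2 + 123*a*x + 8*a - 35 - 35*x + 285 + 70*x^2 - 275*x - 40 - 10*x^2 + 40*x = 3*a^3 + 9*a^2*x + a*(-30*x^2 + 117*x - 117) + 60*x^2 - 270*x + 210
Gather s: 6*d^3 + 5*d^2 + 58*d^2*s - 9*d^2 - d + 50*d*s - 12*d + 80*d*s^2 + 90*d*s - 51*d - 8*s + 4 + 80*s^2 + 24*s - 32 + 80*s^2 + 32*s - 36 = 6*d^3 - 4*d^2 - 64*d + s^2*(80*d + 160) + s*(58*d^2 + 140*d + 48) - 64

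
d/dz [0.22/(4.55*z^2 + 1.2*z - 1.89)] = (-2.002*z - 0.264)/(4.55*z^2 + 1.2*z - 1.89)^2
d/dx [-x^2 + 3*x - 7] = 3 - 2*x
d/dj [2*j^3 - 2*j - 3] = 6*j^2 - 2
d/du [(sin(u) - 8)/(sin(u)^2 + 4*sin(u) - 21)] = (16*sin(u) + cos(u)^2 + 10)*cos(u)/(sin(u)^2 + 4*sin(u) - 21)^2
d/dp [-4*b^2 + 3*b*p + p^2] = 3*b + 2*p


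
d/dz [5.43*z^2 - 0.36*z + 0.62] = 10.86*z - 0.36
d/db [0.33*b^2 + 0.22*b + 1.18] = 0.66*b + 0.22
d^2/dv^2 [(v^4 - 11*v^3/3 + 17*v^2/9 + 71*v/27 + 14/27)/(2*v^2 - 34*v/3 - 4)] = (v^3 - 18*v^2 + 108*v - 1108/9)/(v^3 - 18*v^2 + 108*v - 216)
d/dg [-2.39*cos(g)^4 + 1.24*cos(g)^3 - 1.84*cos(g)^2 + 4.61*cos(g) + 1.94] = (9.56*cos(g)^3 - 3.72*cos(g)^2 + 3.68*cos(g) - 4.61)*sin(g)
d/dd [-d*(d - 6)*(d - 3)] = -3*d^2 + 18*d - 18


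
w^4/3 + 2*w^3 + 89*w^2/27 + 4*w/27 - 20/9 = (w/3 + 1)*(w - 2/3)*(w + 5/3)*(w + 2)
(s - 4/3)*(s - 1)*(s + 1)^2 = s^4 - s^3/3 - 7*s^2/3 + s/3 + 4/3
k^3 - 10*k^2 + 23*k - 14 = (k - 7)*(k - 2)*(k - 1)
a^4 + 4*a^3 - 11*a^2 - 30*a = a*(a - 3)*(a + 2)*(a + 5)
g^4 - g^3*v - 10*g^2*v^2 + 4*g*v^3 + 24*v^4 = (g - 3*v)*(g - 2*v)*(g + 2*v)^2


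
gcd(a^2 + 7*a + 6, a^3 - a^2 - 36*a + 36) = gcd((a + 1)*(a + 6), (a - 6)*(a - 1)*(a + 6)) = a + 6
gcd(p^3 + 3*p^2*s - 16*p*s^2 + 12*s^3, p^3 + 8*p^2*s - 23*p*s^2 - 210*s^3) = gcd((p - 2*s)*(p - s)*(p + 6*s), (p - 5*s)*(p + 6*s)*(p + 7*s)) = p + 6*s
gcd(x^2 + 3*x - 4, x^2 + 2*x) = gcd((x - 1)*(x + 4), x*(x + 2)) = 1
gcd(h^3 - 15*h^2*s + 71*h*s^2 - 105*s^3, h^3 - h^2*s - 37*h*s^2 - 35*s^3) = -h + 7*s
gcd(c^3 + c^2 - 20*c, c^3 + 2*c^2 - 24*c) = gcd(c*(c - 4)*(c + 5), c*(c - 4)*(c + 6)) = c^2 - 4*c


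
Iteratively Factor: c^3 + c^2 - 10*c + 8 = (c - 1)*(c^2 + 2*c - 8) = (c - 1)*(c + 4)*(c - 2)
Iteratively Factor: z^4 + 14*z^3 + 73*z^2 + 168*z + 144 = (z + 3)*(z^3 + 11*z^2 + 40*z + 48) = (z + 3)*(z + 4)*(z^2 + 7*z + 12) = (z + 3)*(z + 4)^2*(z + 3)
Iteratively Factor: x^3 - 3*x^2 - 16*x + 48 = (x - 4)*(x^2 + x - 12) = (x - 4)*(x - 3)*(x + 4)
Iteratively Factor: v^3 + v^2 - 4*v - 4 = (v - 2)*(v^2 + 3*v + 2) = (v - 2)*(v + 1)*(v + 2)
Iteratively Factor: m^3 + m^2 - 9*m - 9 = (m - 3)*(m^2 + 4*m + 3) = (m - 3)*(m + 3)*(m + 1)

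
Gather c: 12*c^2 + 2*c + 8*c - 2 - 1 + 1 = 12*c^2 + 10*c - 2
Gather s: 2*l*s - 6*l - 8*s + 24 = -6*l + s*(2*l - 8) + 24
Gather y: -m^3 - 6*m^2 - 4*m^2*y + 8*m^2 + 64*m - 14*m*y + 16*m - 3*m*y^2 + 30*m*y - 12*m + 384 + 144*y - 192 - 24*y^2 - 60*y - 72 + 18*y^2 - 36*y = -m^3 + 2*m^2 + 68*m + y^2*(-3*m - 6) + y*(-4*m^2 + 16*m + 48) + 120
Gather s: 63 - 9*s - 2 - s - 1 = 60 - 10*s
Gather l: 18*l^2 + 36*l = 18*l^2 + 36*l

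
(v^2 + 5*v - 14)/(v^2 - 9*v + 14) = (v + 7)/(v - 7)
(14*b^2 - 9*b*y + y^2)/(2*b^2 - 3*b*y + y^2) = (-7*b + y)/(-b + y)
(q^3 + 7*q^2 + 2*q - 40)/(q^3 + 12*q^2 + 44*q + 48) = (q^2 + 3*q - 10)/(q^2 + 8*q + 12)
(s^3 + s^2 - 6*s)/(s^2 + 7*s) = (s^2 + s - 6)/(s + 7)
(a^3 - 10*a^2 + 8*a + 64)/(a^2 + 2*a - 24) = (a^2 - 6*a - 16)/(a + 6)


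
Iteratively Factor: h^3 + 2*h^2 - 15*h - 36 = (h - 4)*(h^2 + 6*h + 9) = (h - 4)*(h + 3)*(h + 3)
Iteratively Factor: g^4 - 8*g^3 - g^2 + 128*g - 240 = (g - 5)*(g^3 - 3*g^2 - 16*g + 48) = (g - 5)*(g - 4)*(g^2 + g - 12) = (g - 5)*(g - 4)*(g - 3)*(g + 4)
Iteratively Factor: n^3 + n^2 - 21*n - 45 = (n + 3)*(n^2 - 2*n - 15) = (n - 5)*(n + 3)*(n + 3)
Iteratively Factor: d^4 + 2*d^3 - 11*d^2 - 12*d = (d)*(d^3 + 2*d^2 - 11*d - 12) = d*(d + 1)*(d^2 + d - 12) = d*(d - 3)*(d + 1)*(d + 4)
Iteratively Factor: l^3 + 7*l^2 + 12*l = (l + 4)*(l^2 + 3*l) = (l + 3)*(l + 4)*(l)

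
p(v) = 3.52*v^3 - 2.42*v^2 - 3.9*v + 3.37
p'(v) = 10.56*v^2 - 4.84*v - 3.9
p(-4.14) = -271.73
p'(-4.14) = 197.13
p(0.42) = 1.57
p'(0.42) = -4.07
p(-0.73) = 3.56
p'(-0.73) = 5.26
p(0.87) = 0.46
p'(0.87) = -0.12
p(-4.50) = -348.84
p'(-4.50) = 231.72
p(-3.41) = -151.05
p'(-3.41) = 135.40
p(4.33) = 226.87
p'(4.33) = 173.13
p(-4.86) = -438.90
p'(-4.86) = 269.05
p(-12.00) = -6380.87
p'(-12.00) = 1574.82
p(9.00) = 2338.33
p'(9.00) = 807.90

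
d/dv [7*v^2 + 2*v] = 14*v + 2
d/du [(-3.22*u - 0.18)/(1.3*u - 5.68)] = (24.08068*u - 105.214048)/(1.3*u - 5.68)^3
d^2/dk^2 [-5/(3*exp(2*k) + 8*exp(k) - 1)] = 20*((3*exp(k) + 2)*(3*exp(2*k) + 8*exp(k) - 1) - 2*(3*exp(k) + 4)^2*exp(k))*exp(k)/(3*exp(2*k) + 8*exp(k) - 1)^3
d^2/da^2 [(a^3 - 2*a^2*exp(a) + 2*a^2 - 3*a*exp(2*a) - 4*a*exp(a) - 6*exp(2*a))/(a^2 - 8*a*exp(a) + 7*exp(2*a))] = (6*a^6 + 8*a^5*exp(a) + 12*a^5 - 12*a^4*exp(2*a) - 136*a^4*exp(a) - 24*a^4 - 24*a^3*exp(3*a) + 480*a^3*exp(2*a) + 44*a^3*exp(a) + 24*a^3 - 266*a^2*exp(4*a) - 888*a^2*exp(3*a) - 204*a^2*exp(2*a) - 120*a^2*exp(a) + 532*a*exp(4*a) + 516*a*exp(3*a) + 456*a*exp(2*a) + 532*exp(4*a) - 936*exp(3*a))*exp(a)/(a^6 - 24*a^5*exp(a) + 213*a^4*exp(2*a) - 848*a^3*exp(3*a) + 1491*a^2*exp(4*a) - 1176*a*exp(5*a) + 343*exp(6*a))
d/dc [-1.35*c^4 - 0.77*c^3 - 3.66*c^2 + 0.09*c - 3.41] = -5.4*c^3 - 2.31*c^2 - 7.32*c + 0.09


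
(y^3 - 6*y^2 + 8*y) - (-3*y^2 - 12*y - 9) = y^3 - 3*y^2 + 20*y + 9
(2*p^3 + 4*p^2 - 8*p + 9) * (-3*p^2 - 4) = -6*p^5 - 12*p^4 + 16*p^3 - 43*p^2 + 32*p - 36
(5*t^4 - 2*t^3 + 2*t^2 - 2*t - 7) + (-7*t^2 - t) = 5*t^4 - 2*t^3 - 5*t^2 - 3*t - 7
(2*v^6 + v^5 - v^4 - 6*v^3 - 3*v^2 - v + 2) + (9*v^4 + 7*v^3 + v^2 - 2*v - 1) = 2*v^6 + v^5 + 8*v^4 + v^3 - 2*v^2 - 3*v + 1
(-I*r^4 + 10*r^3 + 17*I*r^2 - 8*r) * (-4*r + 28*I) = 4*I*r^5 - 12*r^4 + 212*I*r^3 - 444*r^2 - 224*I*r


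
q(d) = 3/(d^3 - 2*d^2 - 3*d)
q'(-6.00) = -0.00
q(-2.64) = -0.12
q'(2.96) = -156.18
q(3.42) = 0.47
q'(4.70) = -0.06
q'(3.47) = -1.09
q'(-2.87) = -0.10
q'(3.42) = -1.37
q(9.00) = 0.01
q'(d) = 3*(-3*d^2 + 4*d + 3)/(d^3 - 2*d^2 - 3*d)^2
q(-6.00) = -0.01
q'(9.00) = 0.00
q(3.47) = 0.41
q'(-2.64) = -0.14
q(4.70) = 0.07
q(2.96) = -6.40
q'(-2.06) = -0.44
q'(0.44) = 4.77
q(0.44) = -1.85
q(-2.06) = -0.27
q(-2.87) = -0.10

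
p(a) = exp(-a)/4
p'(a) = -exp(-a)/4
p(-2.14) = 2.12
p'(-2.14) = -2.12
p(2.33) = 0.02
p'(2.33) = -0.02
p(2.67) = 0.02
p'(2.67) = -0.02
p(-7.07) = 294.04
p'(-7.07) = -294.04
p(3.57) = 0.01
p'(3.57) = -0.01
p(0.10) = 0.23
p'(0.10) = -0.23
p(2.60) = 0.02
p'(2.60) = -0.02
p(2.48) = 0.02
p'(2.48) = -0.02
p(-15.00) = 817254.34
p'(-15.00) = -817254.34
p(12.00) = 0.00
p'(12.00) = 0.00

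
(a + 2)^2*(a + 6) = a^3 + 10*a^2 + 28*a + 24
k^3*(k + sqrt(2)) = k^4 + sqrt(2)*k^3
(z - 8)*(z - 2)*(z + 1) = z^3 - 9*z^2 + 6*z + 16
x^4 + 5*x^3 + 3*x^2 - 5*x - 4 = (x - 1)*(x + 1)^2*(x + 4)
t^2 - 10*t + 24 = (t - 6)*(t - 4)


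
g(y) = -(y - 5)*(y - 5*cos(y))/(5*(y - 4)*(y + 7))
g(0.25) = 0.16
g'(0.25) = -0.09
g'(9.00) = -0.03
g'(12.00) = 0.02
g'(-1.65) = 0.17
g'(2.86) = -0.18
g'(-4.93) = -0.94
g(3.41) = -0.43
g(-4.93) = 0.65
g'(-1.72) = 0.17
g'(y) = -(y - 5)*(5*sin(y) + 1)/(5*(y - 4)*(y + 7)) + (y - 5)*(y - 5*cos(y))/(5*(y - 4)*(y + 7)^2) + (y - 5)*(y - 5*cos(y))/(5*(y - 4)^2*(y + 7)) - (y - 5*cos(y))/(5*(y - 4)*(y + 7)) = ((y - 5)*(y - 4)*(y - 5*cos(y)) + (y - 5)*(y + 7)*(y - 5*cos(y)) + (y - 4)*(y + 7)*(-y + (5 - y)*(5*sin(y) + 1) + 5*cos(y)))/(5*(y - 4)^2*(y + 7)^2)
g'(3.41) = -0.40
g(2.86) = -0.29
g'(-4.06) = -0.41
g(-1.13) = 0.13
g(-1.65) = 0.06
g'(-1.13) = 0.12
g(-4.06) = 0.08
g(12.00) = -0.07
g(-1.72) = 0.04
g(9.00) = -0.14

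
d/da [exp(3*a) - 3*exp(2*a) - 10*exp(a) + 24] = (3*exp(2*a) - 6*exp(a) - 10)*exp(a)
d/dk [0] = 0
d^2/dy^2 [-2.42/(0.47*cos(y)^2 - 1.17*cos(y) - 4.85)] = (-2.138312*(1 - cos(y)^2)^2 + 3.992274*cos(y)^3 - 26.447454*cos(y)^2 + 5.747742*cos(y) + 19.796568)/(-0.47*cos(y)^2 + 1.17*cos(y) + 4.85)^3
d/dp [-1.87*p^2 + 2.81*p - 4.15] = 2.81 - 3.74*p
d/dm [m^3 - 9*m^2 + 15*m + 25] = 3*m^2 - 18*m + 15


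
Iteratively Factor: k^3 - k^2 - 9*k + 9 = (k - 1)*(k^2 - 9) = (k - 3)*(k - 1)*(k + 3)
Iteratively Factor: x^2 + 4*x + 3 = (x + 3)*(x + 1)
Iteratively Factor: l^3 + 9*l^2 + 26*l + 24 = (l + 2)*(l^2 + 7*l + 12) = (l + 2)*(l + 4)*(l + 3)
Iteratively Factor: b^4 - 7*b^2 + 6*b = (b + 3)*(b^3 - 3*b^2 + 2*b) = b*(b + 3)*(b^2 - 3*b + 2) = b*(b - 1)*(b + 3)*(b - 2)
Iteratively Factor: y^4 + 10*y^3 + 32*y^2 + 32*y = (y)*(y^3 + 10*y^2 + 32*y + 32) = y*(y + 4)*(y^2 + 6*y + 8) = y*(y + 2)*(y + 4)*(y + 4)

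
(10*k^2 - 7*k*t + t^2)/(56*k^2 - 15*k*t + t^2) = (10*k^2 - 7*k*t + t^2)/(56*k^2 - 15*k*t + t^2)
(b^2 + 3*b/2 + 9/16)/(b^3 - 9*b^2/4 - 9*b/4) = (b + 3/4)/(b*(b - 3))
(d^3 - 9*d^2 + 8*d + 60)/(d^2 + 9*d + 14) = (d^2 - 11*d + 30)/(d + 7)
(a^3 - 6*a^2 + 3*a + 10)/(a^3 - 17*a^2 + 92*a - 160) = (a^2 - a - 2)/(a^2 - 12*a + 32)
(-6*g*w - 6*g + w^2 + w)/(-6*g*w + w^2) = (w + 1)/w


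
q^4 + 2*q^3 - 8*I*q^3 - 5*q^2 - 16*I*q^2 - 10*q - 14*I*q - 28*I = (q + 2)*(q - 7*I)*(q - 2*I)*(q + I)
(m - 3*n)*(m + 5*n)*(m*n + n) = m^3*n + 2*m^2*n^2 + m^2*n - 15*m*n^3 + 2*m*n^2 - 15*n^3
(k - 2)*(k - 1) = k^2 - 3*k + 2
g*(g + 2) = g^2 + 2*g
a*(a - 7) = a^2 - 7*a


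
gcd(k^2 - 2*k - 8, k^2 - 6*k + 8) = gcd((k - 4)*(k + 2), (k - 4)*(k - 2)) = k - 4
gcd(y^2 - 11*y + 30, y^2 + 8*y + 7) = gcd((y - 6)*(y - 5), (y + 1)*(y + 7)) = 1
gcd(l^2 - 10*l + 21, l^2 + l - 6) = 1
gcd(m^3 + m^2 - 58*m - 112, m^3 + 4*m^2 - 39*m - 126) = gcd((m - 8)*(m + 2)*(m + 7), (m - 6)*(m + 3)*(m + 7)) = m + 7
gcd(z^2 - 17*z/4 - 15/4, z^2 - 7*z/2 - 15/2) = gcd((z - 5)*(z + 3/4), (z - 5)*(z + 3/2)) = z - 5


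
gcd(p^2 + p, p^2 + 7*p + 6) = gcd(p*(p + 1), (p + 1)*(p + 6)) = p + 1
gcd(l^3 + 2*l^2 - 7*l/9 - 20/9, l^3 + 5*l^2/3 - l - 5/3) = l^2 + 2*l/3 - 5/3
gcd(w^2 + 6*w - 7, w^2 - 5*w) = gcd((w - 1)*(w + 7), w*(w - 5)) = 1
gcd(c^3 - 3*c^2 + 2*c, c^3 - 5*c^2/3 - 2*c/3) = c^2 - 2*c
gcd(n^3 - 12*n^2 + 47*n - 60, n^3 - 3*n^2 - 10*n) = n - 5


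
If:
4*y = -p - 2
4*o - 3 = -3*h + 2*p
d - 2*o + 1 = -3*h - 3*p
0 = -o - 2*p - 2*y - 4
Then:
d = 56*y + 6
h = -32*y/3 - 1/3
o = 6*y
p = -4*y - 2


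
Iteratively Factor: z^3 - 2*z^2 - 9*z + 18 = (z + 3)*(z^2 - 5*z + 6) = (z - 2)*(z + 3)*(z - 3)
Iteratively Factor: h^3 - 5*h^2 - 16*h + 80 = (h - 4)*(h^2 - h - 20) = (h - 4)*(h + 4)*(h - 5)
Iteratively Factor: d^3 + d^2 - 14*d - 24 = (d - 4)*(d^2 + 5*d + 6) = (d - 4)*(d + 2)*(d + 3)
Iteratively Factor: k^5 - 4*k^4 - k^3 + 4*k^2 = (k)*(k^4 - 4*k^3 - k^2 + 4*k) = k*(k - 4)*(k^3 - k) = k^2*(k - 4)*(k^2 - 1) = k^2*(k - 4)*(k - 1)*(k + 1)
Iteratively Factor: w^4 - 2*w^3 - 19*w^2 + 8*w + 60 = (w - 5)*(w^3 + 3*w^2 - 4*w - 12) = (w - 5)*(w + 2)*(w^2 + w - 6) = (w - 5)*(w - 2)*(w + 2)*(w + 3)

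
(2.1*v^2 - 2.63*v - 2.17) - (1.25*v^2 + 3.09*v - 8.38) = 0.85*v^2 - 5.72*v + 6.21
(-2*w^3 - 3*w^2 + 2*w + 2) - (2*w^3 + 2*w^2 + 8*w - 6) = -4*w^3 - 5*w^2 - 6*w + 8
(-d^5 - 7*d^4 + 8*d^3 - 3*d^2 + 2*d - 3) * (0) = 0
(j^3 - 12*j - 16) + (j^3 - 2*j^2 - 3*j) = 2*j^3 - 2*j^2 - 15*j - 16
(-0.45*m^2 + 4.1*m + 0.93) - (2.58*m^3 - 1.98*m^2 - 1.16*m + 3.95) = -2.58*m^3 + 1.53*m^2 + 5.26*m - 3.02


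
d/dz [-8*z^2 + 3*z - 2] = 3 - 16*z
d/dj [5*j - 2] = 5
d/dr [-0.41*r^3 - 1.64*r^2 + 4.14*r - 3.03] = -1.23*r^2 - 3.28*r + 4.14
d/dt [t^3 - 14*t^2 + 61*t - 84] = 3*t^2 - 28*t + 61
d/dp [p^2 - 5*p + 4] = 2*p - 5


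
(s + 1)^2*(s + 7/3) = s^3 + 13*s^2/3 + 17*s/3 + 7/3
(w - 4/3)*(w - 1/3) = w^2 - 5*w/3 + 4/9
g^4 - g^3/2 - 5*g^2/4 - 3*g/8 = g*(g - 3/2)*(g + 1/2)^2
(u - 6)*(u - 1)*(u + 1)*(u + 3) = u^4 - 3*u^3 - 19*u^2 + 3*u + 18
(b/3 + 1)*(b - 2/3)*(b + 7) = b^3/3 + 28*b^2/9 + 43*b/9 - 14/3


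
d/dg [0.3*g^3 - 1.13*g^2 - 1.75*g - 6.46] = 0.9*g^2 - 2.26*g - 1.75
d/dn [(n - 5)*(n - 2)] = 2*n - 7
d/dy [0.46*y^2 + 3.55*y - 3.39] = 0.92*y + 3.55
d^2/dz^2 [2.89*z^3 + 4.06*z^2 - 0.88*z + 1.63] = 17.34*z + 8.12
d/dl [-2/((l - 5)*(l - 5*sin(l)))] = 2*(l + (1 - 5*cos(l))*(l - 5) - 5*sin(l))/((l - 5)^2*(l - 5*sin(l))^2)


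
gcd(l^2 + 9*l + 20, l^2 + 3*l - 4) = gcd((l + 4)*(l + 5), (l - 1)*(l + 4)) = l + 4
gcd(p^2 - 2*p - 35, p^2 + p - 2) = 1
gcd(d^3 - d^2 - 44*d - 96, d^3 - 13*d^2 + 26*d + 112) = d - 8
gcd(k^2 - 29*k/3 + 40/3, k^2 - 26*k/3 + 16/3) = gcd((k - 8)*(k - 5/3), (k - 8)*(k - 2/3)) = k - 8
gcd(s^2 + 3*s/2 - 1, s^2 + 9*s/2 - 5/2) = s - 1/2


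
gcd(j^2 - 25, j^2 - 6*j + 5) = j - 5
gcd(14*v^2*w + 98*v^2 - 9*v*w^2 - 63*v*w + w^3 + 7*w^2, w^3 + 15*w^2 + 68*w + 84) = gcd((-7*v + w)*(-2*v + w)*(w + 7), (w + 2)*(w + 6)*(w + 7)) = w + 7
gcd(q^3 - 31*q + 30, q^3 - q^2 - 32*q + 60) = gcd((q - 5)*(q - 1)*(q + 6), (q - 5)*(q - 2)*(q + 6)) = q^2 + q - 30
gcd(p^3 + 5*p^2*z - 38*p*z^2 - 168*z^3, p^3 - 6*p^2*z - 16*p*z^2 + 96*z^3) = -p^2 + 2*p*z + 24*z^2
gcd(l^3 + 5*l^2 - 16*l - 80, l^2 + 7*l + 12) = l + 4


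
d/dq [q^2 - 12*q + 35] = 2*q - 12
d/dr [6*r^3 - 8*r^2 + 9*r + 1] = 18*r^2 - 16*r + 9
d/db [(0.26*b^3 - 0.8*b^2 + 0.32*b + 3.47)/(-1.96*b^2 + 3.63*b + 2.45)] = (-0.5096*b^4 + 1.8876*b^3 - 0.365799999999999*b^2 + 9.6824*b - 11.8121)/(3.8416*b^4 - 14.2296*b^3 + 3.5729*b^2 + 17.787*b + 6.0025)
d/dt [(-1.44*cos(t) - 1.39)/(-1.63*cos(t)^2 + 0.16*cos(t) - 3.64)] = (2.3472*cos(t)^2 + 4.5314*cos(t) - 5.464)*sin(t)/(2.6569*cos(t)^4 - 0.5216*cos(t)^3 + 11.892*cos(t)^2 - 1.1648*cos(t) + 13.2496)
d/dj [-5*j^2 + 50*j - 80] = 50 - 10*j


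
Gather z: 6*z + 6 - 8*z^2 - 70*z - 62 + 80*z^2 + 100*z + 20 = 72*z^2 + 36*z - 36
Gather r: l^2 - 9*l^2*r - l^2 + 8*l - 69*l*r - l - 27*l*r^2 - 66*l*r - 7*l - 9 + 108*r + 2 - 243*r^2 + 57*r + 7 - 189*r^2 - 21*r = r^2*(-27*l - 432) + r*(-9*l^2 - 135*l + 144)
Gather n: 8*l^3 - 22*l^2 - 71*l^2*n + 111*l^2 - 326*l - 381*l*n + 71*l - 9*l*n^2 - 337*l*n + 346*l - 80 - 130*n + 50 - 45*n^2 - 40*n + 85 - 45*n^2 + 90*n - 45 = 8*l^3 + 89*l^2 + 91*l + n^2*(-9*l - 90) + n*(-71*l^2 - 718*l - 80) + 10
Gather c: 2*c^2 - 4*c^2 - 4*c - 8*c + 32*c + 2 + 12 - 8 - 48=-2*c^2 + 20*c - 42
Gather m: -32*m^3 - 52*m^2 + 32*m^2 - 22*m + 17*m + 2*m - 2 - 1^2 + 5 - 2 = -32*m^3 - 20*m^2 - 3*m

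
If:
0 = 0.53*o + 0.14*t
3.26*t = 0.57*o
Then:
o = 0.00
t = 0.00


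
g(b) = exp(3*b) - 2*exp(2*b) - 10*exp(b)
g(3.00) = 7095.37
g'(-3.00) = -0.51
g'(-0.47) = -7.08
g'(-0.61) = -6.13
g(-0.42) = -7.15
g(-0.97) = -4.02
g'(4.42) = 1692886.78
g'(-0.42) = -7.45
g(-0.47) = -6.79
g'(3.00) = 22494.68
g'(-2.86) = -0.59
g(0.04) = -11.45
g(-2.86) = -0.58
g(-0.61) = -5.86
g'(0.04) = -11.36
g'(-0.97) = -4.20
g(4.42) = 559138.29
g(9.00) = 531916839632.68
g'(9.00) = 1595882000898.01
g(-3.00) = -0.50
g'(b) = 3*exp(3*b) - 4*exp(2*b) - 10*exp(b) = (3*exp(2*b) - 4*exp(b) - 10)*exp(b)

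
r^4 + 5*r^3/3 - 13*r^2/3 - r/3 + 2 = (r - 1)^2*(r + 2/3)*(r + 3)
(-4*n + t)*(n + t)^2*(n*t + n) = -4*n^4*t - 4*n^4 - 7*n^3*t^2 - 7*n^3*t - 2*n^2*t^3 - 2*n^2*t^2 + n*t^4 + n*t^3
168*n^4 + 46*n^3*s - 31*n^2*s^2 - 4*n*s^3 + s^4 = (-7*n + s)*(-3*n + s)*(2*n + s)*(4*n + s)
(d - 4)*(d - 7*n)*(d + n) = d^3 - 6*d^2*n - 4*d^2 - 7*d*n^2 + 24*d*n + 28*n^2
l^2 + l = l*(l + 1)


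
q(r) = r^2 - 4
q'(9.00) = 18.00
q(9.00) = 77.00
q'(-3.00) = -6.00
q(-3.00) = 5.00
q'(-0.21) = -0.42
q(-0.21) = -3.96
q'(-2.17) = -4.34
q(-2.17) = 0.71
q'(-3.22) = -6.44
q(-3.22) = 6.37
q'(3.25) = 6.50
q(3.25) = 6.56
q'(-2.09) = -4.18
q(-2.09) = 0.37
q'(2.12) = 4.24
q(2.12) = 0.49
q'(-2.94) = -5.88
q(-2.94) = 4.64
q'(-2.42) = -4.84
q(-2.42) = 1.86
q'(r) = 2*r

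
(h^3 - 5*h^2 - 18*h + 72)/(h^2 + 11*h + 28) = (h^2 - 9*h + 18)/(h + 7)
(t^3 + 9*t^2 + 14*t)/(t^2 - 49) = t*(t + 2)/(t - 7)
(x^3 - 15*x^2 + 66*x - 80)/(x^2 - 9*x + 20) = (x^2 - 10*x + 16)/(x - 4)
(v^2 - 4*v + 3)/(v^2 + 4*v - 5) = (v - 3)/(v + 5)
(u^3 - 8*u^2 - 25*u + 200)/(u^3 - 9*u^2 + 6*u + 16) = (u^2 - 25)/(u^2 - u - 2)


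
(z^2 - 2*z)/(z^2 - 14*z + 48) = z*(z - 2)/(z^2 - 14*z + 48)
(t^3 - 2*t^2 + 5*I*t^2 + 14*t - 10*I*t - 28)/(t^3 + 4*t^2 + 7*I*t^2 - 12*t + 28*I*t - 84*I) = (t - 2*I)/(t + 6)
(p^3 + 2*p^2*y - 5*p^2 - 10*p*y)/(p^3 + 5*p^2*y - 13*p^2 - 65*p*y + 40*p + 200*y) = p*(p + 2*y)/(p^2 + 5*p*y - 8*p - 40*y)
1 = 1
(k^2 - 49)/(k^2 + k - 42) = (k - 7)/(k - 6)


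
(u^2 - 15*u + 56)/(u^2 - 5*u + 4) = (u^2 - 15*u + 56)/(u^2 - 5*u + 4)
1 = 1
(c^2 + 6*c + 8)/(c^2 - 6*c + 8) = (c^2 + 6*c + 8)/(c^2 - 6*c + 8)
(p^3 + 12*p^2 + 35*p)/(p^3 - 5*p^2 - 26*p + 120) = p*(p + 7)/(p^2 - 10*p + 24)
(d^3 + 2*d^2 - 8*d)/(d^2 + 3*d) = (d^2 + 2*d - 8)/(d + 3)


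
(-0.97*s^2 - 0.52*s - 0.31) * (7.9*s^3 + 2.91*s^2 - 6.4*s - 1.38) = -7.663*s^5 - 6.9307*s^4 + 2.2458*s^3 + 3.7645*s^2 + 2.7016*s + 0.4278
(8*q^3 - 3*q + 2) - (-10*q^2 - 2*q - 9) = 8*q^3 + 10*q^2 - q + 11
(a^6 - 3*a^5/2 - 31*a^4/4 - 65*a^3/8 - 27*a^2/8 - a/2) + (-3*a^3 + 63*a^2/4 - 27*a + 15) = a^6 - 3*a^5/2 - 31*a^4/4 - 89*a^3/8 + 99*a^2/8 - 55*a/2 + 15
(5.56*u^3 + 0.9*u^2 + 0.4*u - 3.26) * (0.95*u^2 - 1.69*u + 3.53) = 5.282*u^5 - 8.5414*u^4 + 18.4858*u^3 - 0.596*u^2 + 6.9214*u - 11.5078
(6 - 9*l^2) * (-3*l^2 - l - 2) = 27*l^4 + 9*l^3 - 6*l - 12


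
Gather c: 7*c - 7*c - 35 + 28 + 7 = 0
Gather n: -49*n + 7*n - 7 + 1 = -42*n - 6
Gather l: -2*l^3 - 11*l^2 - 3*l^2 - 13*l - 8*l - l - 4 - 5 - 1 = -2*l^3 - 14*l^2 - 22*l - 10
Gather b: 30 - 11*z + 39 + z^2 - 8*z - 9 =z^2 - 19*z + 60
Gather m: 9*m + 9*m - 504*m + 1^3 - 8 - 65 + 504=432 - 486*m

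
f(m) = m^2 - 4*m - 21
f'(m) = 2*m - 4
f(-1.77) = -10.79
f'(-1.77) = -7.54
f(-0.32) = -19.62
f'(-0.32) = -4.64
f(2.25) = -24.94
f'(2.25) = 0.50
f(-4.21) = 13.56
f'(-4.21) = -12.42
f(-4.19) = 13.32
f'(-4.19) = -12.38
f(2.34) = -24.88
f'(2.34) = 0.68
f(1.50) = -24.75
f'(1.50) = -1.00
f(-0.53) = -18.60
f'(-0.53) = -5.06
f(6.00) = -9.00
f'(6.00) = 8.00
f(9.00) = 24.00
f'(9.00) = 14.00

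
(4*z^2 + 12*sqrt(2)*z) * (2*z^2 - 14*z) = 8*z^4 - 56*z^3 + 24*sqrt(2)*z^3 - 168*sqrt(2)*z^2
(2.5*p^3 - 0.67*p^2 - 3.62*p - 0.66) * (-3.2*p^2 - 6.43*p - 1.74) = -8.0*p^5 - 13.931*p^4 + 11.5421*p^3 + 26.5544*p^2 + 10.5426*p + 1.1484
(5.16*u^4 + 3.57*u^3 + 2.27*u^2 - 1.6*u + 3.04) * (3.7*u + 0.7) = 19.092*u^5 + 16.821*u^4 + 10.898*u^3 - 4.331*u^2 + 10.128*u + 2.128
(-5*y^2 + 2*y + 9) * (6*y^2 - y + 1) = -30*y^4 + 17*y^3 + 47*y^2 - 7*y + 9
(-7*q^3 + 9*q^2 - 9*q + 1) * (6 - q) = 7*q^4 - 51*q^3 + 63*q^2 - 55*q + 6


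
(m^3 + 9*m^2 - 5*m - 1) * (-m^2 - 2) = -m^5 - 9*m^4 + 3*m^3 - 17*m^2 + 10*m + 2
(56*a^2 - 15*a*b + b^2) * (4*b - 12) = 224*a^2*b - 672*a^2 - 60*a*b^2 + 180*a*b + 4*b^3 - 12*b^2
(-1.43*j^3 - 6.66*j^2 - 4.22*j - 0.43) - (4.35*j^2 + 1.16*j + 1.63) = -1.43*j^3 - 11.01*j^2 - 5.38*j - 2.06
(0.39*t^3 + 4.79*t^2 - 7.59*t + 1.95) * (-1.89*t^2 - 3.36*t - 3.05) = -0.7371*t^5 - 10.3635*t^4 - 2.9388*t^3 + 7.2074*t^2 + 16.5975*t - 5.9475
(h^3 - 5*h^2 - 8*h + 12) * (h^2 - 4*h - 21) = h^5 - 9*h^4 - 9*h^3 + 149*h^2 + 120*h - 252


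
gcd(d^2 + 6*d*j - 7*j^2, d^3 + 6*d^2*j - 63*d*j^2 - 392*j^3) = d + 7*j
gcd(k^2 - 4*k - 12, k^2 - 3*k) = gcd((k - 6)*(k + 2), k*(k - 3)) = 1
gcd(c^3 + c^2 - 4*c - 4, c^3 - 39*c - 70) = c + 2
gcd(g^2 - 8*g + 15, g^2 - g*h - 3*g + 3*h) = g - 3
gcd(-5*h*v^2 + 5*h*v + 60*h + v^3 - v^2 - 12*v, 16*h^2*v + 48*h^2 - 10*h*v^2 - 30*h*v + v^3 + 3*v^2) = v + 3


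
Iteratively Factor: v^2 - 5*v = (v - 5)*(v)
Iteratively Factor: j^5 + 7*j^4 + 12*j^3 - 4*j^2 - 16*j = (j + 2)*(j^4 + 5*j^3 + 2*j^2 - 8*j) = (j + 2)^2*(j^3 + 3*j^2 - 4*j) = (j - 1)*(j + 2)^2*(j^2 + 4*j) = (j - 1)*(j + 2)^2*(j + 4)*(j)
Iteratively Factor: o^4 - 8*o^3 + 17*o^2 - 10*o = (o)*(o^3 - 8*o^2 + 17*o - 10) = o*(o - 1)*(o^2 - 7*o + 10) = o*(o - 2)*(o - 1)*(o - 5)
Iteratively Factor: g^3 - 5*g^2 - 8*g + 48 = (g - 4)*(g^2 - g - 12) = (g - 4)^2*(g + 3)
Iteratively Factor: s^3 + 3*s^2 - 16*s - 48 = (s - 4)*(s^2 + 7*s + 12) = (s - 4)*(s + 4)*(s + 3)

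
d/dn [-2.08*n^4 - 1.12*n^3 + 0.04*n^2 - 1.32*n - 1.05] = -8.32*n^3 - 3.36*n^2 + 0.08*n - 1.32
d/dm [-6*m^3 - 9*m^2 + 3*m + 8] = -18*m^2 - 18*m + 3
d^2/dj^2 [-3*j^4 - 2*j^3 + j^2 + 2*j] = -36*j^2 - 12*j + 2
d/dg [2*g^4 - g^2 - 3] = 8*g^3 - 2*g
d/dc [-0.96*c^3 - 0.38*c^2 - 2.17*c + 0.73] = -2.88*c^2 - 0.76*c - 2.17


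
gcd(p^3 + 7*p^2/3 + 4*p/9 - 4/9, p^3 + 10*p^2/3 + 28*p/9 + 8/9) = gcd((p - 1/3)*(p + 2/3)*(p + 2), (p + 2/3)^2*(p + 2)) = p^2 + 8*p/3 + 4/3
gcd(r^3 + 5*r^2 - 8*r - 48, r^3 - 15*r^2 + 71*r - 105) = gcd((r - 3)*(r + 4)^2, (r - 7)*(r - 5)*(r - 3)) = r - 3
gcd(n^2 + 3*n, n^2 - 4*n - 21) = n + 3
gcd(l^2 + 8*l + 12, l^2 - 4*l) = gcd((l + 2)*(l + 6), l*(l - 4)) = 1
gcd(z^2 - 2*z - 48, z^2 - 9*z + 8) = z - 8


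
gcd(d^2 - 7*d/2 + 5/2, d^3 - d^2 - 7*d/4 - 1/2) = 1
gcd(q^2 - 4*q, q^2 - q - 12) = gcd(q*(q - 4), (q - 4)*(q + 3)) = q - 4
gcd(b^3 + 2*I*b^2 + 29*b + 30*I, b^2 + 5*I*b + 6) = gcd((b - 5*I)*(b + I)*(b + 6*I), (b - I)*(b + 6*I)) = b + 6*I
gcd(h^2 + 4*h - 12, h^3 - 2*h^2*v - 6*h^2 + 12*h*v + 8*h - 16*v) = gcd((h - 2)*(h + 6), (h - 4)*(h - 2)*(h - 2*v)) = h - 2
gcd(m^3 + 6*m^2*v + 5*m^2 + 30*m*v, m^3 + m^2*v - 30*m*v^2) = m^2 + 6*m*v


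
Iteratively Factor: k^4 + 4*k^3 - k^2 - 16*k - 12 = (k + 3)*(k^3 + k^2 - 4*k - 4) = (k - 2)*(k + 3)*(k^2 + 3*k + 2) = (k - 2)*(k + 2)*(k + 3)*(k + 1)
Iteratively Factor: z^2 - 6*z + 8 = (z - 4)*(z - 2)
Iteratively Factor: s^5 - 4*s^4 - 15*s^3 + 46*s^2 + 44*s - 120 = (s + 3)*(s^4 - 7*s^3 + 6*s^2 + 28*s - 40) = (s + 2)*(s + 3)*(s^3 - 9*s^2 + 24*s - 20) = (s - 2)*(s + 2)*(s + 3)*(s^2 - 7*s + 10) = (s - 5)*(s - 2)*(s + 2)*(s + 3)*(s - 2)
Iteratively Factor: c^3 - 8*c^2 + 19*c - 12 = (c - 3)*(c^2 - 5*c + 4) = (c - 3)*(c - 1)*(c - 4)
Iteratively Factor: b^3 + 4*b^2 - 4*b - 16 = (b + 4)*(b^2 - 4) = (b - 2)*(b + 4)*(b + 2)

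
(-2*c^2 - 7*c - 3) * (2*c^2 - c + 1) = -4*c^4 - 12*c^3 - c^2 - 4*c - 3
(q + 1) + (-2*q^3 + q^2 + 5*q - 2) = -2*q^3 + q^2 + 6*q - 1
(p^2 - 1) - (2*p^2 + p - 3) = -p^2 - p + 2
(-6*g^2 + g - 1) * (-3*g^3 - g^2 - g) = 18*g^5 + 3*g^4 + 8*g^3 + g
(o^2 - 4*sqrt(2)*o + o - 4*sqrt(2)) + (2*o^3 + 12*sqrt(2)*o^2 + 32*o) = 2*o^3 + o^2 + 12*sqrt(2)*o^2 - 4*sqrt(2)*o + 33*o - 4*sqrt(2)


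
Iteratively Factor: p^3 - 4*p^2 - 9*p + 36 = (p - 4)*(p^2 - 9) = (p - 4)*(p - 3)*(p + 3)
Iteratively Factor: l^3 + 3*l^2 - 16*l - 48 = (l + 3)*(l^2 - 16) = (l + 3)*(l + 4)*(l - 4)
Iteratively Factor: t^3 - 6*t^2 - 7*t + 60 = (t - 4)*(t^2 - 2*t - 15) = (t - 5)*(t - 4)*(t + 3)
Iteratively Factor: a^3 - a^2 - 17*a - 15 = (a + 3)*(a^2 - 4*a - 5) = (a + 1)*(a + 3)*(a - 5)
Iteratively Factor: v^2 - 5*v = (v - 5)*(v)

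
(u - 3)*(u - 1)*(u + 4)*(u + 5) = u^4 + 5*u^3 - 13*u^2 - 53*u + 60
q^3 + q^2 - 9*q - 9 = (q - 3)*(q + 1)*(q + 3)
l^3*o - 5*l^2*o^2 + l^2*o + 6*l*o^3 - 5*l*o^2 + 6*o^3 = (l - 3*o)*(l - 2*o)*(l*o + o)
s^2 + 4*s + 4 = (s + 2)^2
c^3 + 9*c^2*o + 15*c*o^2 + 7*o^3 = (c + o)^2*(c + 7*o)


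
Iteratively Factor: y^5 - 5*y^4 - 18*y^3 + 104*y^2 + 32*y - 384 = (y - 4)*(y^4 - y^3 - 22*y^2 + 16*y + 96) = (y - 4)*(y + 4)*(y^3 - 5*y^2 - 2*y + 24) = (y - 4)*(y - 3)*(y + 4)*(y^2 - 2*y - 8) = (y - 4)^2*(y - 3)*(y + 4)*(y + 2)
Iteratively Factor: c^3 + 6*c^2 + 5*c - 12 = (c + 3)*(c^2 + 3*c - 4) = (c + 3)*(c + 4)*(c - 1)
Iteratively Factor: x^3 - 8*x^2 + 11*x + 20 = (x - 4)*(x^2 - 4*x - 5) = (x - 4)*(x + 1)*(x - 5)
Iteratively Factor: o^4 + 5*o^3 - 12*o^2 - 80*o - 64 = (o - 4)*(o^3 + 9*o^2 + 24*o + 16) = (o - 4)*(o + 4)*(o^2 + 5*o + 4) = (o - 4)*(o + 4)^2*(o + 1)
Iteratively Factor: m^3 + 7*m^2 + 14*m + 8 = (m + 2)*(m^2 + 5*m + 4) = (m + 1)*(m + 2)*(m + 4)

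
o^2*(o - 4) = o^3 - 4*o^2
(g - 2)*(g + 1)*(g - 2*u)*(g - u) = g^4 - 3*g^3*u - g^3 + 2*g^2*u^2 + 3*g^2*u - 2*g^2 - 2*g*u^2 + 6*g*u - 4*u^2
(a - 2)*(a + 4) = a^2 + 2*a - 8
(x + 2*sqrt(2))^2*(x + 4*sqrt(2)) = x^3 + 8*sqrt(2)*x^2 + 40*x + 32*sqrt(2)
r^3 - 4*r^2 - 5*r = r*(r - 5)*(r + 1)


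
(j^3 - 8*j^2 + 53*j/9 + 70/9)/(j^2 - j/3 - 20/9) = (3*j^2 - 19*j - 14)/(3*j + 4)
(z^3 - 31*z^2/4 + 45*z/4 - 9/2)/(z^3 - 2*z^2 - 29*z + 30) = (z - 3/4)/(z + 5)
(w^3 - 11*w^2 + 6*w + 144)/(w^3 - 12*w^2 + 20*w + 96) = (w + 3)/(w + 2)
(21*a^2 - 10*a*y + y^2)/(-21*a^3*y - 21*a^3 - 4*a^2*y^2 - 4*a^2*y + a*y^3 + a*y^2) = (-3*a + y)/(a*(3*a*y + 3*a + y^2 + y))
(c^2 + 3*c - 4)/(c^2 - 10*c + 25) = (c^2 + 3*c - 4)/(c^2 - 10*c + 25)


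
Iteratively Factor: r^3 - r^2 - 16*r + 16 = (r + 4)*(r^2 - 5*r + 4) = (r - 1)*(r + 4)*(r - 4)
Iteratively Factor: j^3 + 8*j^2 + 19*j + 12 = (j + 4)*(j^2 + 4*j + 3) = (j + 1)*(j + 4)*(j + 3)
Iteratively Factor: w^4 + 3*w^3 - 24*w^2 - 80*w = (w - 5)*(w^3 + 8*w^2 + 16*w) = (w - 5)*(w + 4)*(w^2 + 4*w) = w*(w - 5)*(w + 4)*(w + 4)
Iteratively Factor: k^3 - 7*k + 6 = (k - 2)*(k^2 + 2*k - 3) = (k - 2)*(k + 3)*(k - 1)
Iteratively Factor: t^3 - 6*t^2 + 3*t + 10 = (t - 5)*(t^2 - t - 2) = (t - 5)*(t - 2)*(t + 1)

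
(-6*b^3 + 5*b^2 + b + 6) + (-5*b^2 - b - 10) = -6*b^3 - 4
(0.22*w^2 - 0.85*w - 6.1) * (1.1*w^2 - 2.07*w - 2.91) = 0.242*w^4 - 1.3904*w^3 - 5.5907*w^2 + 15.1005*w + 17.751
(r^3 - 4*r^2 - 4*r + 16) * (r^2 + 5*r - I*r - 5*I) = r^5 + r^4 - I*r^4 - 24*r^3 - I*r^3 - 4*r^2 + 24*I*r^2 + 80*r + 4*I*r - 80*I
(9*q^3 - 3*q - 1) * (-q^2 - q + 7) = -9*q^5 - 9*q^4 + 66*q^3 + 4*q^2 - 20*q - 7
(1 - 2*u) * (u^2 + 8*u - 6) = -2*u^3 - 15*u^2 + 20*u - 6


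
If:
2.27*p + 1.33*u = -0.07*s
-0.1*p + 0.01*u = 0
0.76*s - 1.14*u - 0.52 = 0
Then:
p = -0.00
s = 0.64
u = -0.03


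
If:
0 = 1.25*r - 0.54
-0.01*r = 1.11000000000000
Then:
No Solution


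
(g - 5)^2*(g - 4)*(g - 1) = g^4 - 15*g^3 + 79*g^2 - 165*g + 100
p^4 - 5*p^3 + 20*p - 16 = (p - 4)*(p - 2)*(p - 1)*(p + 2)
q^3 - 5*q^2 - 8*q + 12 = (q - 6)*(q - 1)*(q + 2)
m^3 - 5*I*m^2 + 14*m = m*(m - 7*I)*(m + 2*I)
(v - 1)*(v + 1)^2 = v^3 + v^2 - v - 1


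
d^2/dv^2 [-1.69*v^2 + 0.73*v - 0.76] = -3.38000000000000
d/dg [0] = 0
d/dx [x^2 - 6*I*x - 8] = 2*x - 6*I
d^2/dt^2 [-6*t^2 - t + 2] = -12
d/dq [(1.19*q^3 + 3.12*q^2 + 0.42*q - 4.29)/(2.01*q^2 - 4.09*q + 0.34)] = (2.3919*q^4 - 9.7342*q^3 - 12.3912*q^2 + 19.3674*q - 17.4033)/(4.0401*q^4 - 16.4418*q^3 + 18.0949*q^2 - 2.7812*q + 0.1156)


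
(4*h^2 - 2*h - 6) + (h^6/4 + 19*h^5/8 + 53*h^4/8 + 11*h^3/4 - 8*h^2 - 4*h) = h^6/4 + 19*h^5/8 + 53*h^4/8 + 11*h^3/4 - 4*h^2 - 6*h - 6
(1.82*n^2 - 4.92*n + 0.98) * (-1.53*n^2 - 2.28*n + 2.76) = -2.7846*n^4 + 3.378*n^3 + 14.7414*n^2 - 15.8136*n + 2.7048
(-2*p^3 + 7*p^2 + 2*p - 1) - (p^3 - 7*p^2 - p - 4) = -3*p^3 + 14*p^2 + 3*p + 3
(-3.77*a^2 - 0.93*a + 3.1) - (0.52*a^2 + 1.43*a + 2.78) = -4.29*a^2 - 2.36*a + 0.32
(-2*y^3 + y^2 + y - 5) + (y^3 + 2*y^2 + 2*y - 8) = -y^3 + 3*y^2 + 3*y - 13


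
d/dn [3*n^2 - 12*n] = 6*n - 12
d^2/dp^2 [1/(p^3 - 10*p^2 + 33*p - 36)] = 2*(6*p^2 - 44*p + 81)/(p^7 - 24*p^6 + 246*p^5 - 1396*p^4 + 4737*p^3 - 9612*p^2 + 10800*p - 5184)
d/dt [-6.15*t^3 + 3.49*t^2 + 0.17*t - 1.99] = -18.45*t^2 + 6.98*t + 0.17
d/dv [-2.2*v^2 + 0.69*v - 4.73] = 0.69 - 4.4*v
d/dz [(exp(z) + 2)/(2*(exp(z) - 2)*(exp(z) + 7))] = (-exp(2*z) - 4*exp(z) - 24)*exp(z)/(2*(exp(4*z) + 10*exp(3*z) - 3*exp(2*z) - 140*exp(z) + 196))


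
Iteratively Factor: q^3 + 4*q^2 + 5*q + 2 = (q + 2)*(q^2 + 2*q + 1) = (q + 1)*(q + 2)*(q + 1)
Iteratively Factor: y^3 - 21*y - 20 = (y + 1)*(y^2 - y - 20) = (y + 1)*(y + 4)*(y - 5)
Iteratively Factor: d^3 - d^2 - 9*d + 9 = (d - 3)*(d^2 + 2*d - 3) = (d - 3)*(d + 3)*(d - 1)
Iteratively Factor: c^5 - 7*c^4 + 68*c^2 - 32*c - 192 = (c - 4)*(c^4 - 3*c^3 - 12*c^2 + 20*c + 48) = (c - 4)*(c + 2)*(c^3 - 5*c^2 - 2*c + 24) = (c - 4)*(c + 2)^2*(c^2 - 7*c + 12) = (c - 4)^2*(c + 2)^2*(c - 3)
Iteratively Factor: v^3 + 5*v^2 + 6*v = (v + 2)*(v^2 + 3*v) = (v + 2)*(v + 3)*(v)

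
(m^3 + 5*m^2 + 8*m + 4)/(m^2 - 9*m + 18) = (m^3 + 5*m^2 + 8*m + 4)/(m^2 - 9*m + 18)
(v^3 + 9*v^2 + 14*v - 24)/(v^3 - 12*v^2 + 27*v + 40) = (v^3 + 9*v^2 + 14*v - 24)/(v^3 - 12*v^2 + 27*v + 40)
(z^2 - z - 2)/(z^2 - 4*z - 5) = (z - 2)/(z - 5)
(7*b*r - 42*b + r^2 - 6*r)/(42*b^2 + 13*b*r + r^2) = (r - 6)/(6*b + r)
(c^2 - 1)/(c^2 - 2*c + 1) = (c + 1)/(c - 1)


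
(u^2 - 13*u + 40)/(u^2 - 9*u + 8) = (u - 5)/(u - 1)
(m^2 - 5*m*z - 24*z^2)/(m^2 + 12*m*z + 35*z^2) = (m^2 - 5*m*z - 24*z^2)/(m^2 + 12*m*z + 35*z^2)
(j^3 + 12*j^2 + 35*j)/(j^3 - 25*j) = (j + 7)/(j - 5)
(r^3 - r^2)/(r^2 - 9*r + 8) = r^2/(r - 8)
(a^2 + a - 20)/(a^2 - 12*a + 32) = (a + 5)/(a - 8)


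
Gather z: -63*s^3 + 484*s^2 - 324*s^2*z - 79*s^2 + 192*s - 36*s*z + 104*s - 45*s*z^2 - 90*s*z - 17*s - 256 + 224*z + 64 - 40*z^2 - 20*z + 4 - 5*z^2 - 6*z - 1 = -63*s^3 + 405*s^2 + 279*s + z^2*(-45*s - 45) + z*(-324*s^2 - 126*s + 198) - 189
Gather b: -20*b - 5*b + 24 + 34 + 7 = 65 - 25*b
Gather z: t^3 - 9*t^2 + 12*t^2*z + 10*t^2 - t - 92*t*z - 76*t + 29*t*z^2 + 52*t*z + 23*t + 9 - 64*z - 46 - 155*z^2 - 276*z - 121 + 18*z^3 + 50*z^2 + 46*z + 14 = t^3 + t^2 - 54*t + 18*z^3 + z^2*(29*t - 105) + z*(12*t^2 - 40*t - 294) - 144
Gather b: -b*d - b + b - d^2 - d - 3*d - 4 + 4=-b*d - d^2 - 4*d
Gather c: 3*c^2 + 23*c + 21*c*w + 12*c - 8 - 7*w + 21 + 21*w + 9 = 3*c^2 + c*(21*w + 35) + 14*w + 22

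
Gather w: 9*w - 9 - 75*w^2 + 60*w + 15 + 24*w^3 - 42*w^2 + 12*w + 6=24*w^3 - 117*w^2 + 81*w + 12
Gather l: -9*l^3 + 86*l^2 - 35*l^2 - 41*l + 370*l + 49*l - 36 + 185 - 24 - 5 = -9*l^3 + 51*l^2 + 378*l + 120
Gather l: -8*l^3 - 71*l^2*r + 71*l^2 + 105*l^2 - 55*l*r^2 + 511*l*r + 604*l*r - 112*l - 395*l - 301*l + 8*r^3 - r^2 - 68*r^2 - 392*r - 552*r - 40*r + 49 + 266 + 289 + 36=-8*l^3 + l^2*(176 - 71*r) + l*(-55*r^2 + 1115*r - 808) + 8*r^3 - 69*r^2 - 984*r + 640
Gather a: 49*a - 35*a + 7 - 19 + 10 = 14*a - 2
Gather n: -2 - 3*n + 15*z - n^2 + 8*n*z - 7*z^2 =-n^2 + n*(8*z - 3) - 7*z^2 + 15*z - 2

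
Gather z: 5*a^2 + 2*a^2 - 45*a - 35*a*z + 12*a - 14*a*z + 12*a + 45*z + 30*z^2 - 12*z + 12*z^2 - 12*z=7*a^2 - 21*a + 42*z^2 + z*(21 - 49*a)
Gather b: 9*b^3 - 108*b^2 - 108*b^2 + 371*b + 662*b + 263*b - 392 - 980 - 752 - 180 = 9*b^3 - 216*b^2 + 1296*b - 2304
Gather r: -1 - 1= -2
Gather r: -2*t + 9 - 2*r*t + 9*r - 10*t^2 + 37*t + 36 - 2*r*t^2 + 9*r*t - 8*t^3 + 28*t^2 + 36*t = r*(-2*t^2 + 7*t + 9) - 8*t^3 + 18*t^2 + 71*t + 45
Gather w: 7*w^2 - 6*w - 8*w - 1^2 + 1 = 7*w^2 - 14*w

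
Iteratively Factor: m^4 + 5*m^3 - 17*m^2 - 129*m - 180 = (m + 4)*(m^3 + m^2 - 21*m - 45) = (m + 3)*(m + 4)*(m^2 - 2*m - 15) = (m + 3)^2*(m + 4)*(m - 5)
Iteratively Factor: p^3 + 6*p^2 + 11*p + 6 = (p + 3)*(p^2 + 3*p + 2) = (p + 1)*(p + 3)*(p + 2)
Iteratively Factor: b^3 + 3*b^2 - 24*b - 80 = (b + 4)*(b^2 - b - 20) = (b - 5)*(b + 4)*(b + 4)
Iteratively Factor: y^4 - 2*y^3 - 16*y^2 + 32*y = (y - 2)*(y^3 - 16*y) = (y - 2)*(y + 4)*(y^2 - 4*y) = y*(y - 2)*(y + 4)*(y - 4)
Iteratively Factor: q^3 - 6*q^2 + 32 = (q + 2)*(q^2 - 8*q + 16) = (q - 4)*(q + 2)*(q - 4)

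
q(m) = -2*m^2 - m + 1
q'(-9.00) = 35.00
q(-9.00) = -152.00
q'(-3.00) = 11.00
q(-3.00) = -14.00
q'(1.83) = -8.32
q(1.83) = -7.53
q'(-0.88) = 2.52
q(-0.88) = 0.33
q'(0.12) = -1.48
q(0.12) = 0.85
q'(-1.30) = 4.20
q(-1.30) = -1.08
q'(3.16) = -13.64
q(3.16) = -22.13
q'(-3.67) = 13.68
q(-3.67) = -22.27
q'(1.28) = -6.12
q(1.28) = -3.56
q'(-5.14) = 19.56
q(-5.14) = -46.70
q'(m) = -4*m - 1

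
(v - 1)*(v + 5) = v^2 + 4*v - 5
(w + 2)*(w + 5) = w^2 + 7*w + 10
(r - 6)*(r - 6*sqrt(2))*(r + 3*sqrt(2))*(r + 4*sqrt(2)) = r^4 - 6*r^3 + sqrt(2)*r^3 - 60*r^2 - 6*sqrt(2)*r^2 - 144*sqrt(2)*r + 360*r + 864*sqrt(2)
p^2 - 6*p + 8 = (p - 4)*(p - 2)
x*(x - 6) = x^2 - 6*x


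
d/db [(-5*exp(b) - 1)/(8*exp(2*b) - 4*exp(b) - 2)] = (20*exp(2*b) + 8*exp(b) + 3)*exp(b)/(2*(16*exp(4*b) - 16*exp(3*b) - 4*exp(2*b) + 4*exp(b) + 1))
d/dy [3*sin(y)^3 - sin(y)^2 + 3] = (9*sin(y) - 2)*sin(y)*cos(y)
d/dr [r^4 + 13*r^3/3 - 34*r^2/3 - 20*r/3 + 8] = 4*r^3 + 13*r^2 - 68*r/3 - 20/3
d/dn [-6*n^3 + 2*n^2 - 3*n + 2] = -18*n^2 + 4*n - 3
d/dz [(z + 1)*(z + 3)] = 2*z + 4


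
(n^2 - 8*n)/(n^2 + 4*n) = (n - 8)/(n + 4)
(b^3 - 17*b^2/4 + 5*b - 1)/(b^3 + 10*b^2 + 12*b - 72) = (4*b^2 - 9*b + 2)/(4*(b^2 + 12*b + 36))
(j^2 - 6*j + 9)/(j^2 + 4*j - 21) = (j - 3)/(j + 7)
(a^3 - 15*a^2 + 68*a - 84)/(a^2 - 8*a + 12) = a - 7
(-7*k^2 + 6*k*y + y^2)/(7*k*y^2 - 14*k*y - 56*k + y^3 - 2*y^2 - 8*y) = (-k + y)/(y^2 - 2*y - 8)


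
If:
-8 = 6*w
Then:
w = -4/3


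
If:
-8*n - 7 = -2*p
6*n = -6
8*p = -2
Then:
No Solution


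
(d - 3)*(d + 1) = d^2 - 2*d - 3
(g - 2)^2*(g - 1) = g^3 - 5*g^2 + 8*g - 4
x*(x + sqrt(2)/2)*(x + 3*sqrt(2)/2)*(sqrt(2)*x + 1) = sqrt(2)*x^4 + 5*x^3 + 7*sqrt(2)*x^2/2 + 3*x/2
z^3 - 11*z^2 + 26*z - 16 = (z - 8)*(z - 2)*(z - 1)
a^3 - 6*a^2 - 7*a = a*(a - 7)*(a + 1)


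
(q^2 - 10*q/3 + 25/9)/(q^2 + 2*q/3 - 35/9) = (3*q - 5)/(3*q + 7)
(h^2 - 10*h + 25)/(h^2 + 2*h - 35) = (h - 5)/(h + 7)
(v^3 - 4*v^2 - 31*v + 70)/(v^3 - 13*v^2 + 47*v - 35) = (v^2 + 3*v - 10)/(v^2 - 6*v + 5)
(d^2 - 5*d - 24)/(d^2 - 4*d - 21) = (d - 8)/(d - 7)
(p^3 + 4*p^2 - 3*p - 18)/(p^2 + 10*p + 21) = (p^2 + p - 6)/(p + 7)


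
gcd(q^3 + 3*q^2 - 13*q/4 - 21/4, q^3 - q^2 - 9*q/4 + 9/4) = q - 3/2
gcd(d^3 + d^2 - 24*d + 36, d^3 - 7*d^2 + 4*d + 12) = d - 2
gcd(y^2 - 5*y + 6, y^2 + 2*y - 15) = y - 3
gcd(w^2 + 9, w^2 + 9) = w^2 + 9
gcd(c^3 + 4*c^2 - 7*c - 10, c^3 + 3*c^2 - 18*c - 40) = c + 5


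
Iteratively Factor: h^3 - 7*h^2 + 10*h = (h - 2)*(h^2 - 5*h) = (h - 5)*(h - 2)*(h)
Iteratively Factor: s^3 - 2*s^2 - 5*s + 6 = (s - 3)*(s^2 + s - 2) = (s - 3)*(s + 2)*(s - 1)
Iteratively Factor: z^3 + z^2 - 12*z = (z)*(z^2 + z - 12) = z*(z + 4)*(z - 3)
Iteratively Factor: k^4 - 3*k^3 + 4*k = (k + 1)*(k^3 - 4*k^2 + 4*k) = (k - 2)*(k + 1)*(k^2 - 2*k) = k*(k - 2)*(k + 1)*(k - 2)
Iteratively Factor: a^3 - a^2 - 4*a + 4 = (a + 2)*(a^2 - 3*a + 2) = (a - 2)*(a + 2)*(a - 1)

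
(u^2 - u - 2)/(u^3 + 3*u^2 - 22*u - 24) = (u - 2)/(u^2 + 2*u - 24)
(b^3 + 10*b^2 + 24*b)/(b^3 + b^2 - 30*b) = (b + 4)/(b - 5)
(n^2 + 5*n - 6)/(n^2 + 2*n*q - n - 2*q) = (n + 6)/(n + 2*q)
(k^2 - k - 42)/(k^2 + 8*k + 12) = (k - 7)/(k + 2)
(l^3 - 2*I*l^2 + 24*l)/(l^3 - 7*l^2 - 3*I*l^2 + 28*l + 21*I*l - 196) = l*(l - 6*I)/(l^2 - 7*l*(1 + I) + 49*I)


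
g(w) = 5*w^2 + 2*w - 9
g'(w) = 10*w + 2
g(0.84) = -3.79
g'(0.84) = 10.40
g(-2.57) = 18.88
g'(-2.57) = -23.70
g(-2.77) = 23.82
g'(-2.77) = -25.70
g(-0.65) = -8.19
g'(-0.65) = -4.50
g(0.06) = -8.86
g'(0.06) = 2.60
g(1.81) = 11.00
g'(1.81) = 20.10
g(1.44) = 4.25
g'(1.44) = 16.40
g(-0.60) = -8.40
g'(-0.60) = -4.00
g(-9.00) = 378.00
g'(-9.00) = -88.00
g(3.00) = 42.00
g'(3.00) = 32.00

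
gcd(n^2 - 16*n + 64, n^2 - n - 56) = n - 8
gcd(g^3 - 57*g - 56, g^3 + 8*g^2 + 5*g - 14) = g + 7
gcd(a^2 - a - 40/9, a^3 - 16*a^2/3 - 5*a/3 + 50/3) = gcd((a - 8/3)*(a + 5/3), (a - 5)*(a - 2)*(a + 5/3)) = a + 5/3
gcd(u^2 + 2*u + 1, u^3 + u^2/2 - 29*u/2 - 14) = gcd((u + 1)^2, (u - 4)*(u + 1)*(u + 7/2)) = u + 1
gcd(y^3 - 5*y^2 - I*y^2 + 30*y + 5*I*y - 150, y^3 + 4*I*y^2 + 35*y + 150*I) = y^2 - I*y + 30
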